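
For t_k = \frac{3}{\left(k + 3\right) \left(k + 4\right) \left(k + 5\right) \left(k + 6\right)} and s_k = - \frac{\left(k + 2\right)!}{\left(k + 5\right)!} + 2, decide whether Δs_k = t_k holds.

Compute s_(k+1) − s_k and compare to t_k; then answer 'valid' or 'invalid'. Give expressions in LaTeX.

s_(k+1) = -factorial(k + 3)/factorial(k + 6) + 2
s_(k+1) − s_k = 3/((k + 3)*(k + 4)*(k + 5)*(k + 6))
(s_(k+1) − s_k) − t_k = 0

Valid: the claim telescopes to t_k.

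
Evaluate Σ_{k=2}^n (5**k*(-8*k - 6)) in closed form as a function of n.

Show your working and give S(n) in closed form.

Compute t_(k+1)/t_k: get 5*(4*k + 7)/(4*k + 3).
Factor: A=5; B=1; C=k + 3/4.
Solve (5)·f(k+1) − (1)·f(k) = k + 3/4.
d = 1 from the (0,0,1) case.
A polynomial solution: f(k) = (2*k - 1)/8.
Then R = B(k−1)f/C = (2*k - 1)/(2*(4*k + 3)), so s_k = R(k)·t_k = 5**k*(1 - 2*k).
Δs = 5**k*(-8*k - 6), as required.
Evaluate: s_(n+1) = 5**(n + 1)*(-2*n - 1); subtract s_(2) = -75 ⇒ S(n) = -10*5**n*n - 5*5**n + 75.

S(n) = -10*5**n*n - 5*5**n + 75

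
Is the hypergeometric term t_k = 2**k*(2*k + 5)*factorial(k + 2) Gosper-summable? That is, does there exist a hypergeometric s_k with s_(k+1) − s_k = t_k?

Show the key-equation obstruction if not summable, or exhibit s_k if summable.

Yes. s_k = 2**k*factorial(k + 2).

Compute t_(k+1)/t_k: get 2*(k + 3)*(2*k + 7)/(2*k + 5).
Gosper form: A/B · C(k+1)/C(k) with A=2*k + 6, B=1, C=k + 5/2.
Solve (2*k + 6)·f(k+1) − (1)·f(k) = k + 5/2.
Degrees (1,0,1) ⇒ d ≤ 0.
Solve for f: f(k) = 1/2 (degree 0 ≤ 0).
Then R = B(k−1)f/C = 1/(2*k + 5), so s_k = R(k)·t_k = 2**k*factorial(k + 2).
Δs = 2**k*(2*k + 5)*factorial(k + 2), as required.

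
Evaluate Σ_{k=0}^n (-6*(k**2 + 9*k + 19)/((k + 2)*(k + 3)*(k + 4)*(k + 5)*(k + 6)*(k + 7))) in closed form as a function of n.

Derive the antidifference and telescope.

Ratio r(k) = (k + 2)*(9*k + (k + 1)**2 + 28)/((k + 8)*(k**2 + 9*k + 19)).
Take A(k)=k + 2, B(k)=k + 8, C(k)=k**2 + 9*k + 19.
Need (k + 2)·f(k+1) − (k + 7)·f(k) = k**2 + 9*k + 19.
Degrees (1,1,2) ⇒ d ≤ 5.
Solving with deg f ≤ 5: f(k) = k*(k + 3)*(k + 5)*(k**2 + 12*k + 44)/144.
So s_k = (B(k−1)f/C)·t_k = (k*(k + 3)*(k + 5)*(k + 7)*(k**2 + 12*k + 44)/(144*(k**2 + 9*k + 19)))·t_k = k*(-k**2 - 12*k - 44)/(24*(k**3 + 12*k**2 + 44*k + 48)).
s_(k+1) − s_k = 6*(-k**2 - 9*k - 19)/(k**6 + 27*k**5 + 295*k**4 + 1665*k**3 + 5104*k**2 + 8028*k + 5040) = t_k.
Σ_(k=0)^n t_k = s_(n+1) − s_(0) = ((-n**3 - 15*n**2 - 71*n - 57)/(24*(n**3 + 15*n**2 + 71*n + 105))) − (0), i.e. (-n**3 - 15*n**2 - 71*n - 57)/(24*(n**3 + 15*n**2 + 71*n + 105)).

S(n) = (-n**3 - 15*n**2 - 71*n - 57)/(24*(n**3 + 15*n**2 + 71*n + 105))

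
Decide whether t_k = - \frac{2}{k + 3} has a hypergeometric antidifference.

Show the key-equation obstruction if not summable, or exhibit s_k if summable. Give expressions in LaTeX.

No. Not Gosper-summable.

Step 1: r(k) = (k + 3)/(k + 4).
Normal form (A,B,C) = (k + 3, k + 4, 1).
Need (k + 3)·f(k+1) − (k + 3)·f(k) = 1.
d = 0 from the (1,1,0) case.
Generic f = c0 gives residual -1; -1 = 0 cannot hold, so t_k is not Gosper-summable.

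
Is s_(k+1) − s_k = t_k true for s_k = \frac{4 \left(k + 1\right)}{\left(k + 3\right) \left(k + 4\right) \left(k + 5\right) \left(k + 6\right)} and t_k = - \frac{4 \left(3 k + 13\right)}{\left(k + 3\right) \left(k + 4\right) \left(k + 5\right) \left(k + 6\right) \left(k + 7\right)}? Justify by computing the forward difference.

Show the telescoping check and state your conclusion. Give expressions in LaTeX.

s_(k+1) = 4*(k + 2)/((k + 4)*(k + 5)*(k + 6)*(k + 7))
s_(k+1) − s_k = 4*(-3*k - 1)/(k**5 + 25*k**4 + 245*k**3 + 1175*k**2 + 2754*k + 2520)
(s_(k+1) − s_k) − t_k = 48/(k**5 + 25*k**4 + 245*k**3 + 1175*k**2 + 2754*k + 2520)

Invalid: residual \frac{48}{k^{5} + 25 k^{4} + 245 k^{3} + 1175 k^{2} + 2754 k + 2520} ≠ 0.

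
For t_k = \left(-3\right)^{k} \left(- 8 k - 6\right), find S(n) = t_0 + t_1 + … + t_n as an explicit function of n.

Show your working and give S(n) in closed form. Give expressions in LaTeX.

Compute t_(k+1)/t_k: get 3*(-4*k - 7)/(4*k + 3).
A = -3, B = 1, C = k + 3/4.
f must satisfy (-3)·f(k+1) − (1)·f(k) = k + 3/4.
Bound: deg f ≤ 1.
A polynomial solution: f(k) = -k/4.
Certificate R = B(k−1)f/C = -k/(4*k + 3) gives s_k = 2*(-3)**k*k.
Verify: (-3)**k*(-8*k - 6) matches t_k.
Telescope: S(n) = s_(n+1) − s_(0) = (-3)**(n + 1)*(2*n + 2) − (0) = (-3)**(n + 1)*(2*n + 2).

S(n) = \left(-3\right)^{n + 1} \left(2 n + 2\right)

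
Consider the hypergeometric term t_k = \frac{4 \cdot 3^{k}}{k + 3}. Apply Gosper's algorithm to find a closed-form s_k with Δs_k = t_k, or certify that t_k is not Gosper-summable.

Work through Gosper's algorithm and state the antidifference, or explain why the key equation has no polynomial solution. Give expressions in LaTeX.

no hypergeometric antidifference exists

Compute t_(k+1)/t_k: get 3*(k + 3)/(k + 4).
So A=3*k + 9 and B=k + 4, with C=1.
f must satisfy (3*k + 9)·f(k+1) − (k + 3)·f(k) = 1.
Bound: deg f ≤ -1.
d = -1 < 0 ⇒ no nonzero polynomial f; not summable.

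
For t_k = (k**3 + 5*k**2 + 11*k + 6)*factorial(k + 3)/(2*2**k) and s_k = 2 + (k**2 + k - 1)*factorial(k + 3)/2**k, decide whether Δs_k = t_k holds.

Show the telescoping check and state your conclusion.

s_(k+1) = 2**(-k - 1)*(k + (k + 1)**2)*factorial(k + 4) + 2
s_(k+1) − s_k = (k**3 + 5*k**2 + 11*k + 6)*factorial(k + 3)/(2*2**k)
(s_(k+1) − s_k) − t_k = 0

valid (s_(k+1) − s_k reduces to t_k)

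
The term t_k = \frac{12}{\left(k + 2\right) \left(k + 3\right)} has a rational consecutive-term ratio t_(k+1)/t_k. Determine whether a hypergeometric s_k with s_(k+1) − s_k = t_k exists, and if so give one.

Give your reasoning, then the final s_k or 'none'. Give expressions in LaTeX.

The ratio is (k + 2)/(k + 4).
Take A(k)=k + 2, B(k)=k + 4, C(k)=1.
Solve (k + 2)·f(k+1) − (k + 3)·f(k) = 1.
d = 1 from the (1,1,0) case.
Coefficient equations give f(k) = k/2.
Then R = B(k−1)f/C = k*(k + 3)/2, so s_k = R(k)·t_k = 6*k/(k + 2).
Check: Δs_k = 12/(k**2 + 5*k + 6). ✓

s_k = \frac{6 k}{k + 2}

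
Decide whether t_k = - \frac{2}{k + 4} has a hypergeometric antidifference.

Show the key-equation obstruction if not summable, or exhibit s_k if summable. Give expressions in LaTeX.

No — the linear system for f has no solution.

Step 1: r(k) = (k + 4)/(k + 5).
Gosper form: A/B · C(k+1)/C(k) with A=k + 4, B=k + 5, C=1.
f must satisfy (k + 4)·f(k+1) − (k + 4)·f(k) = 1.
d = 0 from the (1,1,0) case.
Generic f = c0 gives residual -1; -1 = 0 cannot hold, so t_k is not Gosper-summable.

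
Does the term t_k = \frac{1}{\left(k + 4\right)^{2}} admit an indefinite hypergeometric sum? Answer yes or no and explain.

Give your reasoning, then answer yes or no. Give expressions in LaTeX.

No. Not Gosper-summable.

Compute t_(k+1)/t_k: get (k + 4)**2/(k + 5)**2.
So A=k**2 + 8*k + 16 and B=k**2 + 10*k + 25, with C=1.
Set up (k**2 + 8*k + 16)·f(k+1) − (k**2 + 8*k + 16)·f(k) − (1) = 0.
Bound: deg f ≤ 0.
Write f(k) = c0. Then LHS − RHS = -1, requiring -1 = 0: contradictory. No certificate.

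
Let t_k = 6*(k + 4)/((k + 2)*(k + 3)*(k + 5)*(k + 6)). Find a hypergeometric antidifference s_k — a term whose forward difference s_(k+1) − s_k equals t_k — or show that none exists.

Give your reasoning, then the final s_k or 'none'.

Step 1: r(k) = (k + 2)*(k + 5)**2/((k + 4)**2*(k + 7)).
Gosper form: A/B · C(k+1)/C(k) with A=k + 2, B=k + 7, C=k**2 + 8*k + 16.
Key eq: (k + 2)·f(k+1) = (k + 6)·f(k) + (k**2 + 8*k + 16).
Degrees (1,1,2) ⇒ d ≤ 4.
Match coefficients ⇒ f(k) = k*(k + 3)*(k + 4)*(k + 7)/20.
R(k) = B(k−1)·f(k)/C(k) = k*(k + 3)*(k + 6)*(k + 7)/(20*(k + 4)); s_k = R·t_k = 3*k*(k + 7)/(10*(k**2 + 7*k + 10)).
Check: Δs_k = 6*(k + 4)/(k**4 + 16*k**3 + 91*k**2 + 216*k + 180). ✓

s_k = 3*k*(k + 7)/(10*(k**2 + 7*k + 10))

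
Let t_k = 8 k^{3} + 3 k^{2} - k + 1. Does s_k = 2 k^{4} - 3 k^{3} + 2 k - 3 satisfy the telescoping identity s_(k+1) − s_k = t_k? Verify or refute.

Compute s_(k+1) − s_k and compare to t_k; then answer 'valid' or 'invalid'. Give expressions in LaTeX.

Valid — Δs_k = t_k.

s_(k+1) = 2*k + 2*(k + 1)**4 - 3*(k + 1)**3 - 1
s_(k+1) − s_k = 8*k**3 + 3*k**2 - k + 1
(s_(k+1) − s_k) − t_k = 0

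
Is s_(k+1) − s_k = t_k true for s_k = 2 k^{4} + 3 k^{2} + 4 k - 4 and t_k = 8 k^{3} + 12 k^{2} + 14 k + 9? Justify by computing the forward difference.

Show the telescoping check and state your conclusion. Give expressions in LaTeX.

valid; difference matches t_k

s_(k+1) = 4*k + 2*(k + 1)**4 + 3*(k + 1)**2
s_(k+1) − s_k = 8*k**3 + 12*k**2 + 14*k + 9
(s_(k+1) − s_k) − t_k = 0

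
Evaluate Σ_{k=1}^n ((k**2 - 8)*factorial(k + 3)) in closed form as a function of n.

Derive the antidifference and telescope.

S(n) = n*factorial(n + 4) - 3*factorial(n + 4) + 72

t_(k+1)/t_k = (k + 4)*((k + 1)**2 - 8)/(k**2 - 8).
A = k + 4, B = 1, C = k**2 - 8.
Key eq: (k + 4)·f(k+1) = (1)·f(k) + (k**2 - 8).
deg f ≤ 1 (via 1,0,2).
Match coefficients ⇒ f(k) = k - 4.
Get s_k = R·t_k = (k - 4)*factorial(k + 3) with R(k) = B(k−1)f(k)/C(k) = (k - 4)/(k**2 - 8).
Check: Δs_k = (k**2 - 8)*factorial(k + 3). ✓
Telescope: S(n) = s_(n+1) − s_(1) = (n - 3)*factorial(n + 4) − (-72) = n*factorial(n + 4) - 3*factorial(n + 4) + 72.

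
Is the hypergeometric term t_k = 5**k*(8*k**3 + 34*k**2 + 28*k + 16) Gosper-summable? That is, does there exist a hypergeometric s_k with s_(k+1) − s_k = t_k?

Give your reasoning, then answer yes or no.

Yes. s_k = 5**k*(2*k**3 + k**2 - 3*k + 4).

r(k) = 5*(4*k**3 + 29*k**2 + 60*k + 43)/(4*k**3 + 17*k**2 + 14*k + 8) after simplifying.
Normal form (A,B,C) = (5, 1, k**3 + 17*k**2/4 + 7*k/2 + 2).
Key eq: (5)·f(k+1) = (1)·f(k) + (k**3 + 17*k**2/4 + 7*k/2 + 2).
Degrees (0,0,3) ⇒ d ≤ 3.
Match coefficients ⇒ f(k) = (2*k**3 + k**2 - 3*k + 4)/8.
Get s_k = R·t_k = 5**k*(2*k**3 + k**2 - 3*k + 4) with R(k) = B(k−1)f(k)/C(k) = (2*k**3 + k**2 - 3*k + 4)/(2*(4*k**3 + 17*k**2 + 14*k + 8)).
Verify: 5**k*(8*k**3 + 34*k**2 + 28*k + 16) matches t_k.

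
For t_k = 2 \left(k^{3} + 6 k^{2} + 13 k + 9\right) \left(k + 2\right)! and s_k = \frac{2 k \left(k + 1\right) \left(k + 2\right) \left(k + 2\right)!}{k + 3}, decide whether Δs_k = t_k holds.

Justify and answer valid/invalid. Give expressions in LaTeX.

Invalid: residual - \frac{4 \left(k^{4} + 9 k^{3} + 30 k^{2} + 46 k + 27\right) \left(k + 2\right)!}{\left(k + 3\right) \left(k + 4\right)} ≠ 0.

s_(k+1) = 2*(k + 1)*(k + 2)*(k + 3)*factorial(k + 3)/(k + 4)
s_(k+1) − s_k = 2*(k + 1)*(k + 2)*(k**3 + 8*k**2 + 23*k + 27)*factorial(k + 2)/((k + 3)*(k + 4))
(s_(k+1) − s_k) − t_k = -4*(k**4 + 9*k**3 + 30*k**2 + 46*k + 27)*factorial(k + 2)/((k + 3)*(k + 4))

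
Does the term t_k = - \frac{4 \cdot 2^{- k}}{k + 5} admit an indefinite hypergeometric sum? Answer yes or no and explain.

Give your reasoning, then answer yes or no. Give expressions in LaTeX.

No; the degree bound rules out any f.

r(k) = (k + 5)/(2*(k + 6)) after simplifying.
Gosper form: A/B · C(k+1)/C(k) with A=k/2 + 5/2, B=k + 6, C=1.
f must satisfy (k/2 + 5/2)·f(k+1) − (k + 5)·f(k) = 1.
Bound: deg f ≤ -1.
d = -1 < 0 ⇒ no nonzero polynomial f; not summable.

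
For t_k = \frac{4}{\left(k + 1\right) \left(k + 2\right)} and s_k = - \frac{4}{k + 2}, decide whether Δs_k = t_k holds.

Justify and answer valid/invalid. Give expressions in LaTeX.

s_(k+1) = -4/(k + 3)
s_(k+1) − s_k = 4/((k + 2)*(k + 3))
(s_(k+1) − s_k) − t_k = -8/(k**3 + 6*k**2 + 11*k + 6)

Invalid: residual - \frac{8}{k^{3} + 6 k^{2} + 11 k + 6} ≠ 0.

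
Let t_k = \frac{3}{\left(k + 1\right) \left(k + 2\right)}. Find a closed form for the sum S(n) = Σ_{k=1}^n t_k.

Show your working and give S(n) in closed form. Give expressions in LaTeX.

Compute t_(k+1)/t_k: get (k + 1)/(k + 3).
So A=k + 1 and B=k + 3, with C=1.
Set up (k + 1)·f(k+1) − (k + 2)·f(k) − (1) = 0.
d = 1 from the (1,1,0) case.
A polynomial solution: f(k) = k.
Certificate R = B(k−1)f/C = k*(k + 2) gives s_k = 3*k/(k + 1).
Check: Δs_k = 3/(k**2 + 3*k + 2). ✓
Evaluate: s_(n+1) = 3*(n + 1)/(n + 2); subtract s_(1) = 3/2 ⇒ S(n) = 3*n/(2*(n + 2)).

S(n) = \frac{3 n}{2 \left(n + 2\right)}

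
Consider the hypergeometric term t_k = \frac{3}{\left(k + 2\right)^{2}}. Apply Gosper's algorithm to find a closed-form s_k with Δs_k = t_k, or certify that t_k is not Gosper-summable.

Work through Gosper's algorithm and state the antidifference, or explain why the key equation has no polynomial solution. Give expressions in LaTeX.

The ratio is (k + 2)**2/(k + 3)**2.
So A=k**2 + 4*k + 4 and B=k**2 + 6*k + 9, with C=1.
Key eq: (k**2 + 4*k + 4)·f(k+1) = (k**2 + 4*k + 4)·f(k) + (1).
Degrees (2,2,0) ⇒ d ≤ 0.
Write f(k) = c0. Then LHS − RHS = -1, requiring -1 = 0: contradictory. No certificate.

none — t_k is not Gosper-summable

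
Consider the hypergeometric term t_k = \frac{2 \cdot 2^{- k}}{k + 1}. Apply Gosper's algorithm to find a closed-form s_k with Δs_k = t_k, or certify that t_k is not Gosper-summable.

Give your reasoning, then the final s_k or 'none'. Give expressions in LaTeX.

no hypergeometric antidifference exists

Compute t_(k+1)/t_k: get (k + 1)/(2*(k + 2)).
Normal form (A,B,C) = (k/2 + 1/2, k + 2, 1).
Solve (k/2 + 1/2)·f(k+1) − (k + 1)·f(k) = 1.
deg f ≤ -1 (via 1,1,0).
d = -1 < 0 ⇒ no nonzero polynomial f; not summable.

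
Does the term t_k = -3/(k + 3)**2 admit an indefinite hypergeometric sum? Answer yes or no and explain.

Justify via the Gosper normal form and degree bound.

Ratio r(k) = (k + 3)**2/(k + 4)**2.
Take A(k)=k**2 + 6*k + 9, B(k)=k**2 + 8*k + 16, C(k)=1.
Solve (k**2 + 6*k + 9)·f(k+1) − (k**2 + 6*k + 9)·f(k) = 1.
From deg A=2, deg B=2, deg C=0: d=0.
Put f(k) = c0: A·f(k+1) − B(k−1)·f(k) − C = -1; need -1 = 0 — inconsistent ⇒ no f, not summable.

No — t_k has no hypergeometric antidifference.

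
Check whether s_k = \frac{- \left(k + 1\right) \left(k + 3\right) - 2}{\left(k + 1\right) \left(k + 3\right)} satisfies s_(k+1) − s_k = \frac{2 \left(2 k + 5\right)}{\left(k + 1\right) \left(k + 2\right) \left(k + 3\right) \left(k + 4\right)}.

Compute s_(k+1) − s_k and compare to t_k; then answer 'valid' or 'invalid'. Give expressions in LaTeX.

s_(k+1) = (-(k + 2)*(k + 4) - 2)/((k + 2)*(k + 4))
s_(k+1) − s_k = 2*(2*k + 5)/(k**4 + 10*k**3 + 35*k**2 + 50*k + 24)
(s_(k+1) − s_k) − t_k = 0

valid (s_(k+1) − s_k reduces to t_k)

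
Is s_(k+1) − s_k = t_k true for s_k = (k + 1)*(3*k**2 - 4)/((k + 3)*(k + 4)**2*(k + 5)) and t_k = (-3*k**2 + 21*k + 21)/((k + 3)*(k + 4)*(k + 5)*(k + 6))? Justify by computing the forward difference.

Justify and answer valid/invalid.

s_(k+1) = (k + 2)*(3*(k + 1)**2 - 4)/((k + 4)*(k + 5)**2*(k + 6))
s_(k+1) − s_k = 3*(-k**4 + 4*k**3 + 59*k**2 + 94*k + 32)/(k**6 + 27*k**5 + 301*k**4 + 1773*k**3 + 5818*k**2 + 10080*k + 7200)
(s_(k+1) − s_k) − t_k = 3*(6*k**3 + 9*k**2 - 109*k - 108)/(k**6 + 27*k**5 + 301*k**4 + 1773*k**3 + 5818*k**2 + 10080*k + 7200)

Invalid: residual 3*(6*k**3 + 9*k**2 - 109*k - 108)/(k**6 + 27*k**5 + 301*k**4 + 1773*k**3 + 5818*k**2 + 10080*k + 7200) ≠ 0.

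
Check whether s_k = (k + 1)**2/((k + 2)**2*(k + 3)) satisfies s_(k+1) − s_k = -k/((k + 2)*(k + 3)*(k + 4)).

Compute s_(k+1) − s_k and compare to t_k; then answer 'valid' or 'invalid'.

Invalid: residual (2*k**2 + 7*k + 4)/(k**5 + 14*k**4 + 77*k**3 + 208*k**2 + 276*k + 144) ≠ 0.

s_(k+1) = (k + 2)**2/((k + 3)**2*(k + 4))
s_(k+1) − s_k = (-(k + 1)**2*(k + 3)*(k + 4) + (k + 2)**4)/((k + 2)**2*(k + 3)**2*(k + 4))
(s_(k+1) − s_k) − t_k = (2*k**2 + 7*k + 4)/(k**5 + 14*k**4 + 77*k**3 + 208*k**2 + 276*k + 144)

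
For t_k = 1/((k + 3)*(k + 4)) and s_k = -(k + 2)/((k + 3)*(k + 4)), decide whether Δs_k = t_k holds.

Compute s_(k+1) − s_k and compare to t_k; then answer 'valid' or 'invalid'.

Invalid: residual -4/(k**3 + 12*k**2 + 47*k + 60) ≠ 0.

s_(k+1) = (-k - 3)/((k + 4)*(k + 5))
s_(k+1) − s_k = (k + 1)/(k**3 + 12*k**2 + 47*k + 60)
(s_(k+1) − s_k) − t_k = -4/(k**3 + 12*k**2 + 47*k + 60)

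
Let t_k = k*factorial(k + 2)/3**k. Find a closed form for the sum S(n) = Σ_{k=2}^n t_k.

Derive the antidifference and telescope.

r(k) = (k + 1)*(k + 3)/(3*k) after simplifying.
Gosper form: A/B · C(k+1)/C(k) with A=k/3 + 1, B=1, C=k.
Set up (k/3 + 1)·f(k+1) − (1)·f(k) − (k) = 0.
Bound: deg f ≤ 0.
Solve for f: f(k) = 3 (degree 0 ≤ 0).
Then R = B(k−1)f/C = 3/k, so s_k = R(k)·t_k = 3**(1 - k)*factorial(k + 2).
Δs = k*factorial(k + 2)/3**k, as required.
Evaluate: s_(n+1) = factorial(n + 3)/3**n; subtract s_(2) = 8 ⇒ S(n) = -8 + factorial(n + 3)/3**n.

S(n) = -8 + factorial(n + 3)/3**n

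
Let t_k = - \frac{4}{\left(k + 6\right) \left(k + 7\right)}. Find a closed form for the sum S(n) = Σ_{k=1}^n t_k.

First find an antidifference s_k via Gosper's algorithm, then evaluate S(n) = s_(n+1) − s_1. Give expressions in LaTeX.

Step 1: r(k) = (k + 6)/(k + 8).
So A=k + 6 and B=k + 8, with C=1.
f must satisfy (k + 6)·f(k+1) − (k + 7)·f(k) = 1.
deg f ≤ 1 (via 1,1,0).
Solving with deg f ≤ 1: f(k) = k/6.
R(k) = B(k−1)·f(k)/C(k) = k*(k + 7)/6; s_k = R·t_k = -2*k/(3*k + 18).
Verify: -4/(k**2 + 13*k + 42) matches t_k.
Σ_(k=1)^n t_k = s_(n+1) − s_(1) = (2*(-n - 1)/(3*(n + 7))) − (-2/21), i.e. -4*n/(7*n + 49).

S(n) = - \frac{4 n}{7 n + 49}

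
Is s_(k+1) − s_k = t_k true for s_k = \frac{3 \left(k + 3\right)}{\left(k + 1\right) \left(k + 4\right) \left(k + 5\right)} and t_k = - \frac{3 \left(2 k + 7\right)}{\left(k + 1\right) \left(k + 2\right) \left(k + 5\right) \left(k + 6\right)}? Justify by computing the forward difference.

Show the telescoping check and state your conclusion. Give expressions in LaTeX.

Invalid: residual \frac{3 \left(3 k + 8\right)}{k^{5} + 18 k^{4} + 121 k^{3} + 372 k^{2} + 508 k + 240} ≠ 0.

s_(k+1) = 3*(k + 4)/((k + 2)*(k + 5)*(k + 6))
s_(k+1) − s_k = 6*(-k**2 - 6*k - 10)/(k**5 + 18*k**4 + 121*k**3 + 372*k**2 + 508*k + 240)
(s_(k+1) − s_k) − t_k = 3*(3*k + 8)/(k**5 + 18*k**4 + 121*k**3 + 372*k**2 + 508*k + 240)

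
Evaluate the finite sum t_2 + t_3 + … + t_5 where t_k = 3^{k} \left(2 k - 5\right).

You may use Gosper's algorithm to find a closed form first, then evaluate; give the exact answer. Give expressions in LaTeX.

Σ = 1476

Step 1: r(k) = 3*(2*k - 3)/(2*k - 5).
Gosper form: A/B · C(k+1)/C(k) with A=3, B=1, C=k - 5/2.
Key eq: (3)·f(k+1) = (1)·f(k) + (k - 5/2).
Bound: deg f ≤ 1.
Solve for f: f(k) = (k - 4)/2 (degree 1 ≤ 1).
Then R = B(k−1)f/C = (k - 4)/(2*k - 5), so s_k = R(k)·t_k = 3**k*(k - 4).
Verify: 3**k*(2*k - 5) matches t_k.
Telescoping: Σ = s_(6) − s_(2) = 1458 − (-18) = 1476.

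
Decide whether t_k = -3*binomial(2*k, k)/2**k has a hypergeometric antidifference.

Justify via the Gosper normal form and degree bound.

Compute t_(k+1)/t_k: get (2*k + 1)/(k + 1).
A = 2*k + 1, B = k + 1, C = 1.
Solve (2*k + 1)·f(k+1) − (k)·f(k) = 1.
Degrees (1,1,0) ⇒ d ≤ -1.
Bound -1 < 0, so the key equation has no polynomial solution.

No. Not Gosper-summable.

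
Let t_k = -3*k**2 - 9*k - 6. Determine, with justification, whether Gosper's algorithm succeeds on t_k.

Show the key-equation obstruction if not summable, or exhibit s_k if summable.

Ratio r(k) = (k + 3)/(k + 1).
Gosper form: A/B · C(k+1)/C(k) with A=1, B=1, C=k**2 + 3*k + 2.
Set up (1)·f(k+1) − (1)·f(k) − (k**2 + 3*k + 2) = 0.
From deg A=0, deg B=0, deg C=2: d=3.
Solve for f: f(k) = k*(k + 1)*(k + 2)/3 (degree 3 ≤ 3).
Certificate R = B(k−1)f/C = k/3 gives s_k = k*(-k**2 - 3*k - 2).
Verify: -3*k**2 - 9*k - 6 matches t_k.

Yes. s_k = k*(-k**2 - 3*k - 2).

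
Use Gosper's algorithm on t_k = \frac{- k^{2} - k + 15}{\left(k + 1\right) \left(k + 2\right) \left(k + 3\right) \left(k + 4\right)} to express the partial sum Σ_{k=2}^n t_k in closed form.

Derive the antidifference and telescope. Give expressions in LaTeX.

S(n) = \frac{- n^{3} + 6 n^{2} + 34 n - 39}{15 \left(n^{3} + 9 n^{2} + 26 n + 24\right)}

r(k) = (k + 1)*(k + (k + 1)**2 - 14)/((k + 5)*(k**2 + k - 15)) after simplifying.
Gosper form: A/B · C(k+1)/C(k) with A=k + 1, B=k + 5, C=k**2 + k - 15.
Need (k + 1)·f(k+1) − (k + 4)·f(k) = k**2 + k - 15.
From deg A=1, deg B=1, deg C=2: d=3.
Coefficient equations give f(k) = -k*(k + 4)*(2*k + 7)/3.
Certificate R = B(k−1)f/C = -k*(k + 4)**2*(2*k + 7)/(3*(k**2 + k - 15)) gives s_k = k*(2*k**2 + 15*k + 28)/(3*(k + 1)*(k + 2)*(k + 3)).
Δs = (-k**2 - k + 15)/(k**4 + 10*k**3 + 35*k**2 + 50*k + 24), as required.
Telescope: S(n) = s_(n+1) − s_(2) = (2*n**3 + 21*n**2 + 64*n + 45)/(3*(n**3 + 9*n**2 + 26*n + 24)) − (11/15) = (-n**3 + 6*n**2 + 34*n - 39)/(15*(n**3 + 9*n**2 + 26*n + 24)).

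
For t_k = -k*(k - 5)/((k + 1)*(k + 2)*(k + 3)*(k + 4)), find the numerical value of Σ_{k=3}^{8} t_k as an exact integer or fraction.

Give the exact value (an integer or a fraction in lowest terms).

Compute t_(k+1)/t_k: get (k - 4)*(k + 1)**2/(k*(k - 5)*(k + 5)).
Gosper form: A/B · C(k+1)/C(k) with A=k + 1, B=k + 5, C=k**2 - 5*k.
Set up (k + 1)·f(k+1) − (k + 4)·f(k) − (k**2 - 5*k) = 0.
Bound: deg f ≤ 3.
Coefficient equations give f(k) = -k*(k - 1).
Certificate R = B(k−1)f/C = -(k - 1)*(k + 4)/(k - 5) gives s_k = k*(k - 1)/((k + 1)*(k + 2)*(k + 3)).
s_(k+1) − s_k = k*(5 - k)/(k**4 + 10*k**3 + 35*k**2 + 50*k + 24) = t_k.
Evaluate s at k=9 and k=3: 3/55 and 1/20; difference 1/220.

Σ = 1/220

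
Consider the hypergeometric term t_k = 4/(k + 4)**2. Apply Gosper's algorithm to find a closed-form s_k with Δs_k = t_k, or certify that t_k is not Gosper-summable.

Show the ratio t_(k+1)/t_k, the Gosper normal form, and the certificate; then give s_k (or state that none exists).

Ratio r(k) = (k + 4)**2/(k + 5)**2.
A = k**2 + 8*k + 16, B = k**2 + 10*k + 25, C = 1.
Key eq: (k**2 + 8*k + 16)·f(k+1) = (k**2 + 8*k + 16)·f(k) + (1).
d = 0 from the (2,2,0) case.
Generic f = c0 gives residual -1; -1 = 0 cannot hold, so t_k is not Gosper-summable.

none — t_k is not Gosper-summable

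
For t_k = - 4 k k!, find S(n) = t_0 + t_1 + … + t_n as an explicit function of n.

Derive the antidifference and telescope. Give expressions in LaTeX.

S(n) = 4 - 4 \left(n + 1\right)!

Compute t_(k+1)/t_k: get (k + 1)**2/k.
Gosper form: A/B · C(k+1)/C(k) with A=k + 1, B=1, C=k.
f must satisfy (k + 1)·f(k+1) − (1)·f(k) = k.
From deg A=1, deg B=0, deg C=1: d=0.
Match coefficients ⇒ f(k) = 1.
So s_k = (B(k−1)f/C)·t_k = (1/k)·t_k = -4*factorial(k).
s_(k+1) − s_k = -4*k*factorial(k) = t_k.
Σ_(k=0)^n t_k = s_(n+1) − s_(0) = (-4*factorial(n + 1)) − (-4), i.e. 4 - 4*factorial(n + 1).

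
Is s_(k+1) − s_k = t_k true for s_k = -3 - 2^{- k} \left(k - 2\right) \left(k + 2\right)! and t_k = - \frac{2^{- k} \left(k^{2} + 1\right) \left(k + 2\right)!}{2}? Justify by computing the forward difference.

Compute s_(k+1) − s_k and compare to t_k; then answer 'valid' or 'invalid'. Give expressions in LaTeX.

valid; difference matches t_k

s_(k+1) = -2**(-k - 1)*(k - 1)*factorial(k + 3) - 3
s_(k+1) − s_k = -(k**2 + 1)*factorial(k + 2)/(2*2**k)
(s_(k+1) − s_k) − t_k = 0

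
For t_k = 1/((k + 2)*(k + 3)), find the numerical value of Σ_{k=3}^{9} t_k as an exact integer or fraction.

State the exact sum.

Σ = 7/60

Compute t_(k+1)/t_k: get (k + 2)/(k + 4).
A = k + 2, B = k + 4, C = 1.
Solve (k + 2)·f(k+1) − (k + 3)·f(k) = 1.
d = 1 from the (1,1,0) case.
Coefficient equations give f(k) = k/2.
Then R = B(k−1)f/C = k*(k + 3)/2, so s_k = R(k)·t_k = k/(2*(k + 2)).
Check: Δs_k = 1/(k**2 + 5*k + 6). ✓
Telescoping: Σ = s_(10) − s_(3) = 5/12 − (3/10) = 7/60.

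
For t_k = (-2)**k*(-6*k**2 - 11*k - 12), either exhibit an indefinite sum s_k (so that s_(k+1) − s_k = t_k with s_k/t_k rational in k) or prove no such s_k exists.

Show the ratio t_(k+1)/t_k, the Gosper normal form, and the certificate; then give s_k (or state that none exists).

s_k = (-2)**k*(2*k**2 + k + 2)

r(k) = 2*(-6*k**2 - 23*k - 29)/(6*k**2 + 11*k + 12) after simplifying.
A = -2, B = 1, C = k**2 + 11*k/6 + 2.
Need (-2)·f(k+1) − (1)·f(k) = k**2 + 11*k/6 + 2.
From deg A=0, deg B=0, deg C=2: d=2.
Match coefficients ⇒ f(k) = -(2*k**2 + k + 2)/6.
R(k) = B(k−1)·f(k)/C(k) = -(2*k**2 + k + 2)/(6*k**2 + 11*k + 12); s_k = R·t_k = (-2)**k*(2*k**2 + k + 2).
s_(k+1) − s_k = (-2)**k*(-6*k**2 - 11*k - 12) = t_k.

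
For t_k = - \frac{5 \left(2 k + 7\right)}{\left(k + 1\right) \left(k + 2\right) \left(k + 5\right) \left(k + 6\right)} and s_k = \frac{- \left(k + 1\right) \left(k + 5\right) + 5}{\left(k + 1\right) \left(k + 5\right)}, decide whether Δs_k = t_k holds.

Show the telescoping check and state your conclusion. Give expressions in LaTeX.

s_(k+1) = (-(k + 2)*(k + 6) + 5)/((k + 2)*(k + 6))
s_(k+1) − s_k = 5*(-2*k - 7)/(k**4 + 14*k**3 + 65*k**2 + 112*k + 60)
(s_(k+1) − s_k) − t_k = 0

valid; difference matches t_k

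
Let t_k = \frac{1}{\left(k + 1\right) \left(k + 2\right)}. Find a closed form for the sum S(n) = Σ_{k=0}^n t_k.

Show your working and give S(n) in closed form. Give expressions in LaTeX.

Step 1: r(k) = (k + 1)/(k + 3).
So A=k + 1 and B=k + 3, with C=1.
Need (k + 1)·f(k+1) − (k + 2)·f(k) = 1.
deg f ≤ 1 (via 1,1,0).
Coefficient equations give f(k) = k.
So s_k = (B(k−1)f/C)·t_k = (k*(k + 2))·t_k = k/(k + 1).
s_(k+1) − s_k = 1/(k**2 + 3*k + 2) = t_k.
Evaluate: s_(n+1) = (n + 1)/(n + 2); subtract s_(0) = 0 ⇒ S(n) = (n + 1)/(n + 2).

S(n) = \frac{n + 1}{n + 2}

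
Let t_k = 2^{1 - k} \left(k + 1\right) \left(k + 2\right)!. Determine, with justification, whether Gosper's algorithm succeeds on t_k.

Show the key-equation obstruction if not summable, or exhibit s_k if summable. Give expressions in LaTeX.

r(k) = (k + 2)*(k + 3)/(2*(k + 1)) after simplifying.
Factor: A=k/2 + 3/2; B=1; C=k + 1.
Key eq: (k/2 + 3/2)·f(k+1) = (1)·f(k) + (k + 1).
From deg A=1, deg B=0, deg C=1: d=0.
A polynomial solution: f(k) = 2.
R(k) = B(k−1)·f(k)/C(k) = 2/(k + 1); s_k = R·t_k = 2**(2 - k)*factorial(k + 2).
Check: Δs_k = 2**(1 - k)*(k + 1)*factorial(k + 2). ✓

Yes. s_k = 2^{2 - k} \left(k + 2\right)!.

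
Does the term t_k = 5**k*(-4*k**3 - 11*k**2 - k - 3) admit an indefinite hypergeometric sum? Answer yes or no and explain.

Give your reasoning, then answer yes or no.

r(k) = 5*(4*k**3 + 23*k**2 + 35*k + 19)/(4*k**3 + 11*k**2 + k + 3) after simplifying.
Normal form (A,B,C) = (5, 1, k**3 + 11*k**2/4 + k/4 + 3/4).
f must satisfy (5)·f(k+1) − (1)·f(k) = k**3 + 11*k**2/4 + k/4 + 3/4.
deg f ≤ 3 (via 0,0,3).
Solve for f: f(k) = (k**3 - k**2 - k + 2)/4 (degree 3 ≤ 3).
So s_k = (B(k−1)f/C)·t_k = ((k**3 - k**2 - k + 2)/(4*k**3 + 11*k**2 + k + 3))·t_k = 5**k*(-k**3 + k**2 + k - 2).
s_(k+1) − s_k = 5**k*(-4*k**3 - 11*k**2 - k - 3) = t_k.

Yes. s_k = 5**k*(-k**3 + k**2 + k - 2).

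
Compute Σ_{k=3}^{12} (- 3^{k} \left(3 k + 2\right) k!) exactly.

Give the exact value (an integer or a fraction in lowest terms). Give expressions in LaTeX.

r(k) = 3*(k + 1)*(3*k + 5)/(3*k + 2) after simplifying.
Gosper form: A/B · C(k+1)/C(k) with A=3*k + 3, B=1, C=k + 2/3.
Set up (3*k + 3)·f(k+1) − (1)·f(k) − (k + 2/3) = 0.
deg f ≤ 0 (via 1,0,1).
Solve for f: f(k) = 1/3 (degree 0 ≤ 0).
Certificate R = B(k−1)f/C = 1/(3*k + 2) gives s_k = -3**k*factorial(k).
Check: Δs_k = -3**k*(3*k + 2)*factorial(k). ✓
Telescoping: Σ = s_(13) − s_(3) = -9927882482918400 − (-162) = -9927882482918238.

Σ = -9927882482918238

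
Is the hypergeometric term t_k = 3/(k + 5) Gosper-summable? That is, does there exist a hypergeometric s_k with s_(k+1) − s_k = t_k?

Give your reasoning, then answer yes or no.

No — key equation has no polynomial f.

Step 1: r(k) = (k + 5)/(k + 6).
Gosper form: A/B · C(k+1)/C(k) with A=k + 5, B=k + 6, C=1.
Need (k + 5)·f(k+1) − (k + 5)·f(k) = 1.
From deg A=1, deg B=1, deg C=0: d=0.
f = c0 ⇒ A·f(k+1) − B(k−1)·f(k) − C = -1. The system {-1 = 0} is inconsistent; no antidifference.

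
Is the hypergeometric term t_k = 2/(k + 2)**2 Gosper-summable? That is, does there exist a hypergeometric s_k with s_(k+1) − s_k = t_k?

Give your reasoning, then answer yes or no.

Ratio r(k) = (k + 2)**2/(k + 3)**2.
So A=k**2 + 4*k + 4 and B=k**2 + 6*k + 9, with C=1.
f must satisfy (k**2 + 4*k + 4)·f(k+1) − (k**2 + 4*k + 4)·f(k) = 1.
From deg A=2, deg B=2, deg C=0: d=0.
Write f(k) = c0. Then LHS − RHS = -1, requiring -1 = 0: contradictory. No certificate.

No — key equation has no polynomial f.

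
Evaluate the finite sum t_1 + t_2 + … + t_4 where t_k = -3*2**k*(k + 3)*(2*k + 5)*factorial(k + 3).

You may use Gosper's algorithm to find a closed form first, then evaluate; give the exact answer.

Σ = -23224032

t_(k+1)/t_k = (k + 4)**2*(4*k + 14)/((k + 3)*(2*k + 5)).
Take A(k)=2*k + 8, B(k)=1, C(k)=k**2 + 11*k/2 + 15/2.
Key eq: (2*k + 8)·f(k+1) = (1)·f(k) + (k**2 + 11*k/2 + 15/2).
d = 1 from the (1,0,2) case.
Solve for f: f(k) = (k + 1)/2 (degree 1 ≤ 1).
Get s_k = R·t_k = -3*2**k*(k + 1)*factorial(k + 3) with R(k) = B(k−1)f(k)/C(k) = (k + 1)/((k + 3)*(2*k + 5)).
s_(k+1) − s_k = -3*2**k*(k + 3)*(2*k + 5)*factorial(k + 3) = t_k.
Sum = s_(5) − s_(1); s_(5) = -23224320, s_(1) = -288 ⇒ -23224032.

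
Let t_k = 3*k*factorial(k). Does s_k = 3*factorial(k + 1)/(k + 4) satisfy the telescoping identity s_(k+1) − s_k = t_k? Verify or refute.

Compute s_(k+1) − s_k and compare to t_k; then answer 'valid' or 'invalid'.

s_(k+1) = 3*factorial(k + 2)/(k + 5)
s_(k+1) − s_k = 3*(k**2 + 5*k + 3)*factorial(k + 1)/((k + 4)*(k + 5))
(s_(k+1) − s_k) − t_k = -9*(k**2 + 4*k - 1)*factorial(k)/((k + 4)*(k + 5))

Invalid: residual -9*(k**2 + 4*k - 1)*factorial(k)/((k + 4)*(k + 5)) ≠ 0.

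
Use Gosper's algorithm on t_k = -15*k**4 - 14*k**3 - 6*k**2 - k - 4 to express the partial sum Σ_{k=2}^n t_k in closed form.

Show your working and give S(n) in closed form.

Step 1: r(k) = (15*k**4 + 74*k**3 + 138*k**2 + 115*k + 40)/(15*k**4 + 14*k**3 + 6*k**2 + k + 4).
Normal form (A,B,C) = (1, 1, k**4 + 14*k**3/15 + 2*k**2/5 + k/15 + 4/15).
Set up (1)·f(k+1) − (1)·f(k) − (k**4 + 14*k**3/15 + 2*k**2/5 + k/15 + 4/15) = 0.
From deg A=0, deg B=0, deg C=4: d=5.
Match coefficients ⇒ f(k) = k*(3*k**4 - 4*k**3 + k + 4)/15.
Get s_k = R·t_k = k*(-3*k**4 + 4*k**3 - k - 4) with R(k) = B(k−1)f(k)/C(k) = k*(3*k**4 - 4*k**3 + k + 4)/(15*k**4 + 14*k**3 + 6*k**2 + k + 4).
Δs = -15*k**4 - 14*k**3 - 6*k**2 - k - 4, as required.
Evaluate: s_(n+1) = -3*n**5 - 11*n**4 - 14*n**3 - 7*n**2 - 5*n - 4; subtract s_(2) = -44 ⇒ S(n) = -3*n**5 - 11*n**4 - 14*n**3 - 7*n**2 - 5*n + 40.

S(n) = -3*n**5 - 11*n**4 - 14*n**3 - 7*n**2 - 5*n + 40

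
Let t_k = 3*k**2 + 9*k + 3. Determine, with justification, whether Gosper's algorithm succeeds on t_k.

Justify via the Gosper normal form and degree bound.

Ratio r(k) = (k**2 + 5*k + 5)/(k**2 + 3*k + 1).
So A=1 and B=1, with C=k**2 + 3*k + 1.
Need (1)·f(k+1) − (1)·f(k) = k**2 + 3*k + 1.
From deg A=0, deg B=0, deg C=2: d=3.
Solve for f: f(k) = k*(k**2 + 3*k - 1)/3 (degree 3 ≤ 3).
R(k) = B(k−1)·f(k)/C(k) = k*(k**2 + 3*k - 1)/(3*(k**2 + 3*k + 1)); s_k = R·t_k = k*(k**2 + 3*k - 1).
s_(k+1) − s_k = 3*k**2 + 9*k + 3 = t_k.

Yes. s_k = k*(k**2 + 3*k - 1).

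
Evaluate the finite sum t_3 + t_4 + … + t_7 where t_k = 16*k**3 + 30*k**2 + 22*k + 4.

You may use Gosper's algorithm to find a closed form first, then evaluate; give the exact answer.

Σ = 17020

Compute t_(k+1)/t_k: get (8*k**3 + 39*k**2 + 65*k + 36)/(8*k**3 + 15*k**2 + 11*k + 2).
So A=1 and B=1, with C=k**3 + 15*k**2/8 + 11*k/8 + 1/4.
Need (1)·f(k+1) − (1)·f(k) = k**3 + 15*k**2/8 + 11*k/8 + 1/4.
Bound: deg f ≤ 4.
Solving with deg f ≤ 4: f(k) = k*(2*k**3 + k**2 - 1)/8.
Certificate R = B(k−1)f/C = k*(2*k**3 + k**2 - 1)/(8*k**3 + 15*k**2 + 11*k + 2) gives s_k = 2*k*(2*k**3 + k**2 - 1).
Check: Δs_k = 16*k**3 + 30*k**2 + 22*k + 4. ✓
Telescoping: Σ = s_(8) − s_(3) = 17392 − (372) = 17020.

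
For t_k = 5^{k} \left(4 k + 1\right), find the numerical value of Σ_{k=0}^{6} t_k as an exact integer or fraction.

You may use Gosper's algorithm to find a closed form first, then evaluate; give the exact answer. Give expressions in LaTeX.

Σ = 468751

r(k) = 5*(4*k + 5)/(4*k + 1) after simplifying.
Take A(k)=5, B(k)=1, C(k)=k + 1/4.
Solve (5)·f(k+1) − (1)·f(k) = k + 1/4.
From deg A=0, deg B=0, deg C=1: d=1.
A polynomial solution: f(k) = (k - 1)/4.
Certificate R = B(k−1)f/C = (k - 1)/(4*k + 1) gives s_k = 5**k*(k - 1).
Δs = 5**k*(4*k + 1), as required.
Sum = s_(7) − s_(0); s_(7) = 468750, s_(0) = -1 ⇒ 468751.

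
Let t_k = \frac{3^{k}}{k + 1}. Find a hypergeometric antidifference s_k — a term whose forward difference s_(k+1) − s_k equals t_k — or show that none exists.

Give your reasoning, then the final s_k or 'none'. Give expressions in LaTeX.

Compute t_(k+1)/t_k: get 3*(k + 1)/(k + 2).
So A=3*k + 3 and B=k + 2, with C=1.
Key eq: (3*k + 3)·f(k+1) = (k + 1)·f(k) + (1).
Degrees (1,1,0) ⇒ d ≤ -1.
deg f ≤ -1 is impossible — no certificate.

none (Gosper's algorithm certifies no s_k)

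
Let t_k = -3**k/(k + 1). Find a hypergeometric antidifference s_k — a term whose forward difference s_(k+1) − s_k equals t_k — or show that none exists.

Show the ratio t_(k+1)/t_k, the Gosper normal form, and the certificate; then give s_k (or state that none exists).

none (Gosper's algorithm certifies no s_k)

The ratio is 3*(k + 1)/(k + 2).
So A=3*k + 3 and B=k + 2, with C=1.
Key eq: (3*k + 3)·f(k+1) = (k + 1)·f(k) + (1).
d = -1 from the (1,1,0) case.
Negative degree bound (-1): no f exists, t_k not Gosper-summable.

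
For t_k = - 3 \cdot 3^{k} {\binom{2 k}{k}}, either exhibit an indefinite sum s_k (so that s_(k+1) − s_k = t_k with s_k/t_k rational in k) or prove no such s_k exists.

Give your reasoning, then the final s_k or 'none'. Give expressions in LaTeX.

t_(k+1)/t_k = 6*(2*k + 1)/(k + 1).
Gosper form: A/B · C(k+1)/C(k) with A=12*k + 6, B=k + 1, C=1.
Solve (12*k + 6)·f(k+1) − (k)·f(k) = 1.
From deg A=1, deg B=1, deg C=0: d=-1.
deg f ≤ -1 is impossible — no certificate.

no hypergeometric antidifference exists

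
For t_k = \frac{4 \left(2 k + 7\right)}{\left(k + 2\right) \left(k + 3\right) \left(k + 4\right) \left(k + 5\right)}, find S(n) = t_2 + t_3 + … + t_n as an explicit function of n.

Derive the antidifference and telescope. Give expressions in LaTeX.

t_(k+1)/t_k = (k + 2)*(2*k + 9)/((k + 6)*(2*k + 7)).
So A=k + 2 and B=k + 6, with C=k + 7/2.
Set up (k + 2)·f(k+1) − (k + 5)·f(k) − (k + 7/2) = 0.
d = 3 from the (1,1,1) case.
Solve for f: f(k) = k*(k + 3)*(k + 6)/16 (degree 3 ≤ 3).
So s_k = (B(k−1)f/C)·t_k = (k*(k + 3)*(k + 5)*(k + 6)/(8*(2*k + 7)))·t_k = k*(k + 6)/(2*(k**2 + 6*k + 8)).
Verify: 4*(2*k + 7)/(k**4 + 14*k**3 + 71*k**2 + 154*k + 120) matches t_k.
s_(n+1) = (n**2 + 8*n + 7)/(2*(n**2 + 8*n + 15)) and s_(2) = 1/3, so S(n) = (n**2 + 8*n - 9)/(6*(n**2 + 8*n + 15)).

S(n) = \frac{n^{2} + 8 n - 9}{6 \left(n^{2} + 8 n + 15\right)}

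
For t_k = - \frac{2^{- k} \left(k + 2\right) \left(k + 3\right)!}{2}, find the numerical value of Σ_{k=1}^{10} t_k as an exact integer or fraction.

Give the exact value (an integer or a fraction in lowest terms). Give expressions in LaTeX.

r(k) = (k + 3)*(k + 4)/(2*(k + 2)) after simplifying.
Factor: A=k/2 + 2; B=1; C=k + 2.
Set up (k/2 + 2)·f(k+1) − (1)·f(k) − (k + 2) = 0.
d = 0 from the (1,0,1) case.
Match coefficients ⇒ f(k) = 2.
So s_k = (B(k−1)f/C)·t_k = (2/(k + 2))·t_k = -factorial(k + 3)/2**k.
Δs = -(k + 2)*factorial(k + 3)/(2*2**k), as required.
Σ_(k=1)^(10) t_k = s_(11) − s_(1) = -42567525 − (-12) = -42567513.

Σ = -42567513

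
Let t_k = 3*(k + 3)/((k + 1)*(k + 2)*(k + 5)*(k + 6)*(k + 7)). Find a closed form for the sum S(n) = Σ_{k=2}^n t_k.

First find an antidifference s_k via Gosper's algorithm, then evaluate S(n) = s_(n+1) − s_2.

S(n) = (n**3 + 15*n**2 + 68*n - 84)/(168*(n**3 + 15*n**2 + 68*n + 84))

The ratio is (k + 1)*(k + 4)*(k + 5)/((k + 3)**2*(k + 8)).
Gosper form: A/B · C(k+1)/C(k) with A=k + 1, B=k + 8, C=k**3 + 10*k**2 + 33*k + 36.
Set up (k + 1)·f(k+1) − (k + 7)·f(k) − (k**3 + 10*k**2 + 33*k + 36) = 0.
d = 6 from the (1,1,3) case.
Match coefficients ⇒ f(k) = k*(k + 2)*(k + 3)*(k + 4)*(k**2 + 12*k + 41)/90.
Then R = B(k−1)f/C = k*(k + 2)*(k + 7)*(k**2 + 12*k + 41)/(90*(k + 3)), so s_k = R(k)·t_k = k*(k**2 + 12*k + 41)/(30*(k**3 + 12*k**2 + 41*k + 30)).
Δs = 3*(k + 3)/(k**5 + 21*k**4 + 163*k**3 + 567*k**2 + 844*k + 420), as required.
Σ_(k=2)^n t_k = s_(n+1) − s_(2) = ((n**3 + 15*n**2 + 68*n + 54)/(30*(n**3 + 15*n**2 + 68*n + 84))) − (23/840), i.e. (n**3 + 15*n**2 + 68*n - 84)/(168*(n**3 + 15*n**2 + 68*n + 84)).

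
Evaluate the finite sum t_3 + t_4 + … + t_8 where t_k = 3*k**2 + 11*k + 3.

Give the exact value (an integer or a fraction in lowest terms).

The ratio is (3*k**2 + 17*k + 17)/(3*k**2 + 11*k + 3).
Gosper form: A/B · C(k+1)/C(k) with A=1, B=1, C=k**2 + 11*k/3 + 1.
Key eq: (1)·f(k+1) = (1)·f(k) + (k**2 + 11*k/3 + 1).
Bound: deg f ≤ 3.
A polynomial solution: f(k) = k*(k**2 + 4*k - 2)/3.
R(k) = B(k−1)·f(k)/C(k) = k*(k**2 + 4*k - 2)/(3*k**2 + 11*k + 3); s_k = R·t_k = k*(k**2 + 4*k - 2).
s_(k+1) − s_k = 3*k**2 + 11*k + 3 = t_k.
Evaluate s at k=9 and k=3: 1035 and 57; difference 978.

Σ = 978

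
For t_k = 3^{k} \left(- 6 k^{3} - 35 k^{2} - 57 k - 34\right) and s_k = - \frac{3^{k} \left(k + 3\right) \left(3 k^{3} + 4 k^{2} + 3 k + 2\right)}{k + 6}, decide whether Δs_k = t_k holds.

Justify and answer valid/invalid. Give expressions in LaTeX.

Invalid: residual \frac{3^{k + 1} \left(6 k^{4} + 68 k^{3} + 263 k^{2} + 373 k + 202\right)}{k^{2} + 13 k + 42} ≠ 0.

s_(k+1) = 3**(k + 1)*(-3*k**4 - 25*k**3 - 72*k**2 - 92*k - 48)/(k + 7)
s_(k+1) − s_k = 3**k*(-6*k**5 - 95*k**4 - 560*k**3 - 1456*k**2 - 1717*k - 822)/(k**2 + 13*k + 42)
(s_(k+1) − s_k) − t_k = 3**(k + 1)*(6*k**4 + 68*k**3 + 263*k**2 + 373*k + 202)/(k**2 + 13*k + 42)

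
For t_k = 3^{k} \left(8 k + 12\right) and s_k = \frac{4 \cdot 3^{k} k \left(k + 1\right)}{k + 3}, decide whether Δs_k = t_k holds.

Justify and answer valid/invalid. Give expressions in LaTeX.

s_(k+1) = 12*3**k*(k + 1)*(k + 2)/(k + 4)
s_(k+1) − s_k = 4*3**k*(k + 1)*(-k*(k + 4) + 3*(k + 2)*(k + 3))/((k + 3)*(k + 4))
(s_(k+1) − s_k) − t_k = 3**k*(-16*k**2 - 64*k - 72)/(k**2 + 7*k + 12)

Invalid: residual \frac{3^{k} \left(- 16 k^{2} - 64 k - 72\right)}{k^{2} + 7 k + 12} ≠ 0.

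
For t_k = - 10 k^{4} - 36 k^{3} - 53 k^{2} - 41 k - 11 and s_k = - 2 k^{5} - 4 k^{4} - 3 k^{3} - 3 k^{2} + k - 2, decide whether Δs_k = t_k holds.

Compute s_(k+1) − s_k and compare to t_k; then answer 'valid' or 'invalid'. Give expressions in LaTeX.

Valid — Δs_k = t_k.

s_(k+1) = -2*k**5 - 14*k**4 - 39*k**3 - 56*k**2 - 40*k - 13
s_(k+1) − s_k = -10*k**4 - 36*k**3 - 53*k**2 - 41*k - 11
(s_(k+1) − s_k) − t_k = 0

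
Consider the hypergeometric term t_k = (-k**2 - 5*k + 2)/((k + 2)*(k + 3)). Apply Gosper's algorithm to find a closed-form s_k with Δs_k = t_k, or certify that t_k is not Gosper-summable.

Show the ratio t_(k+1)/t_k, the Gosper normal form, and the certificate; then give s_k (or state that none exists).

s_k = k*(2 - k)/(k + 2)

The ratio is (k + 2)*(5*k + (k + 1)**2 + 3)/((k + 4)*(k**2 + 5*k - 2)).
A = k + 2, B = k + 4, C = k**2 + 5*k - 2.
Need (k + 2)·f(k+1) − (k + 3)·f(k) = k**2 + 5*k - 2.
Degrees (1,1,2) ⇒ d ≤ 2.
Coefficient equations give f(k) = k*(k - 2).
Get s_k = R·t_k = k*(2 - k)/(k + 2) with R(k) = B(k−1)f(k)/C(k) = k*(k - 2)*(k + 3)/(k**2 + 5*k - 2).
Δs = (-k**2 - 5*k + 2)/(k**2 + 5*k + 6), as required.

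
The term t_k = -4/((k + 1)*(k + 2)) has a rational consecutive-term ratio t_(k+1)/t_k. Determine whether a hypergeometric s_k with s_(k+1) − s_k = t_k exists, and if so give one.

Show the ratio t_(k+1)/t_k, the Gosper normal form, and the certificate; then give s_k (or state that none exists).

r(k) = (k + 1)/(k + 3) after simplifying.
Take A(k)=k + 1, B(k)=k + 3, C(k)=1.
Need (k + 1)·f(k+1) − (k + 2)·f(k) = 1.
d = 1 from the (1,1,0) case.
Match coefficients ⇒ f(k) = k.
So s_k = (B(k−1)f/C)·t_k = (k*(k + 2))·t_k = -4*k/(k + 1).
Δs = -4/(k**2 + 3*k + 2), as required.

s_k = -4*k/(k + 1)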